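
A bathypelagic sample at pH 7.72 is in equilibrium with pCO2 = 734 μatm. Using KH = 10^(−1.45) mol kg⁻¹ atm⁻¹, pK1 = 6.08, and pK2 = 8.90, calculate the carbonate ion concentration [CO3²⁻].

[CO2*] = KH · pCO2 = 10^(−1.45) × 734×10^-6 = 2.604×10^-5 mol/kg
α₀ = 1/(1 + K1/[H⁺] + K1K2/[H⁺]²) = 1/(1 + 10^+1.64 + 10^+0.46) = 0.02104
DIC = [CO2*]/α₀ = 2.604×10^-5 / 0.02104 = 1.238 mmol/kg
[CO3²⁻] = α₂·DIC; α₂ = 0.06067, so [CO3²⁻] = 0.06067 × 1.238 = 0.0751 mmol/kg

[CO3²⁻] = 0.0751 mmol/kg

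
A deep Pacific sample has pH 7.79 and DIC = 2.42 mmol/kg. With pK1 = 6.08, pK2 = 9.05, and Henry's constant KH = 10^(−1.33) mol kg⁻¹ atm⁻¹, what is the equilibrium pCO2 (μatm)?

pCO2 = 939 μatm

α₀ = 1 / (1 + K1/[H⁺] + K1K2/[H⁺]²) = 1 / (1 + 10^+1.71 + 10^+0.45)
   = 1 / (1 + 51.286 + 2.8184) = 1/55.105 = 0.01815
[CO2*] = α₀ × DIC = 0.01815 × 2.42 = 0.04392 mmol/kg
pCO2 = [CO2*]/KH = 4.392×10^-5 / 4.677×10^-2 = 939 μatm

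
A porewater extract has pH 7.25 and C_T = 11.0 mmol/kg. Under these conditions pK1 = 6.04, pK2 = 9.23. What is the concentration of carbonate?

α₂ = 1 / (1 + [H⁺]/K2 + [H⁺]²/(K1K2)) = 1 / (1 + 10^+1.98 + 10^+0.77)
   = 1 / (1 + 95.499 + 5.8884) = 1/102.39 = 0.009767
[CO3²⁻] = α₂ × DIC = 0.009767 × 11.0 = 0.107 mmol/kg

[CO3²⁻] = 0.107 mmol/kg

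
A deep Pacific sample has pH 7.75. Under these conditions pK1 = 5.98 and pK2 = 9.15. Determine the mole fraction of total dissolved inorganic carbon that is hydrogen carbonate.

α₁ = 1 / (1 + [H⁺]/K1 + K2/[H⁺]) = 1 / (1 + 10^-1.77 + 10^-1.40)
   = 1 / (1 + 0.016982 + 0.039811) = 1/1.0568 = 0.9463

α₁ = 0.946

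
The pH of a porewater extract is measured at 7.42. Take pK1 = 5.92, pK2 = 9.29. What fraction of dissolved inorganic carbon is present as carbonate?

α₂ = 0.0129

α₂ = 1 / (1 + [H⁺]/K2 + [H⁺]²/(K1K2)) = 1 / (1 + 10^+1.87 + 10^+0.37)
   = 1 / (1 + 74.131 + 2.3442) = 1/77.475 = 0.01291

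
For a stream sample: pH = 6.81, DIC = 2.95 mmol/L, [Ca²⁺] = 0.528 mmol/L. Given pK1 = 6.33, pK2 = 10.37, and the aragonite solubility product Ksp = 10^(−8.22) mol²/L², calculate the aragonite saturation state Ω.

Ω = 0.0535

α₂ = 1 / (1 + [H⁺]/K2 + [H⁺]²/(K1K2)) = 1 / (1 + 10^+3.56 + 10^+3.08)
   = 1 / (1 + 3630.8 + 1202.3) = 1/4834.0 = 0.0002069
[CO3²⁻] = α₂ × DIC = 0.0002069 × 2.95 = 0.0006103 mmol/L = 0.6103 μmol/L
Ksp = 10^(−8.22) = 6.026×10^-9
Ω = [Ca²⁺][CO3²⁻]/Ksp = (0.528×10^-3)(6.103×10^-7) / 6.026×10^-9 = 0.0535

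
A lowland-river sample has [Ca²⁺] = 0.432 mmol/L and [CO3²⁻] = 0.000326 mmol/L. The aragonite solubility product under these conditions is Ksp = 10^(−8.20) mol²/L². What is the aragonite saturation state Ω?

Ksp = 10^(−8.20) = 6.310×10^-9
Ω = [Ca²⁺][CO3²⁻]/Ksp = (0.432×10^-3)(0.000326×10^-3) / 6.310×10^-9 = 0.0223

Ω = 0.0223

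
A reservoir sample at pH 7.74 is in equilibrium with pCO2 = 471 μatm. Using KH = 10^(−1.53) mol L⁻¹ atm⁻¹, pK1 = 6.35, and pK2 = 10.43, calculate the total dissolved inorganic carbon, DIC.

[CO2*] = KH · pCO2 = 10^(−1.53) × 471×10^-6 = 1.390×10^-5 mol/L
α₀ = 1/(1 + K1/[H⁺] + K1K2/[H⁺]²) = 1/(1 + 10^+1.39 + 10^-1.30) = 0.03907
DIC = [CO2*]/α₀ = 1.390×10^-5 / 0.03907 = 0.356 mmol/L

DIC = 0.356 mmol/L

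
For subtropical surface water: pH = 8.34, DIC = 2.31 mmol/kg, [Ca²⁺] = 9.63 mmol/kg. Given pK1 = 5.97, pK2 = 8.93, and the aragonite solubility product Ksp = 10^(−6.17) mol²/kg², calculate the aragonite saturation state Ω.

Ω = 6.71

α₂ = 1 / (1 + [H⁺]/K2 + [H⁺]²/(K1K2)) = 1 / (1 + 10^+0.59 + 10^-1.78)
   = 1 / (1 + 3.8905 + 0.016596) = 1/4.9070 = 0.2038
[CO3²⁻] = α₂ × DIC = 0.2038 × 2.31 = 0.4708 mmol/kg
Ksp = 10^(−6.17) = 6.761×10^-7
Ω = [Ca²⁺][CO3²⁻]/Ksp = (9.63×10^-3)(4.708×10^-4) / 6.761×10^-7 = 6.71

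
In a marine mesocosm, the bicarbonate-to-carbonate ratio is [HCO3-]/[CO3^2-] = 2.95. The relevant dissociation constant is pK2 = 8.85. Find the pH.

pH = 8.38

From K2 = [H⁺][CO3^2-]/[HCO3-]:  pH = pK2 − log₁₀([HCO3-]/[CO3^2-])
log₁₀(2.95) = +0.470
pH = 8.85 − (+0.470) = 8.38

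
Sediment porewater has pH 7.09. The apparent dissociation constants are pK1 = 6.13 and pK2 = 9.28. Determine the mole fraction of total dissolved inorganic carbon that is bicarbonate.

α₁ = 0.896

α₁ = 1 / (1 + [H⁺]/K1 + K2/[H⁺]) = 1 / (1 + 10^-0.96 + 10^-2.19)
   = 1 / (1 + 0.10965 + 0.0064565) = 1/1.1161 = 0.8960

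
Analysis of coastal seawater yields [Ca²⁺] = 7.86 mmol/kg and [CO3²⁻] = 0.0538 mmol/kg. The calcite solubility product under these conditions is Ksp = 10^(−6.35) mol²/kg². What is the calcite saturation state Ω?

Ω = 0.947

Ksp = 10^(−6.35) = 4.467×10^-7
Ω = [Ca²⁺][CO3²⁻]/Ksp = (7.86×10^-3)(0.0538×10^-3) / 4.467×10^-7 = 0.947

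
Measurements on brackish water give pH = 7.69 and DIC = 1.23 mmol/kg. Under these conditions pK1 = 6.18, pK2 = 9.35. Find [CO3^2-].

α₂ = 1 / (1 + [H⁺]/K2 + [H⁺]²/(K1K2)) = 1 / (1 + 10^+1.66 + 10^+0.15)
   = 1 / (1 + 45.709 + 1.4125) = 1/48.121 = 0.02078
[CO3²⁻] = α₂ × DIC = 0.02078 × 1.23 = 0.0256 mmol/kg

[CO3²⁻] = 0.0256 mmol/kg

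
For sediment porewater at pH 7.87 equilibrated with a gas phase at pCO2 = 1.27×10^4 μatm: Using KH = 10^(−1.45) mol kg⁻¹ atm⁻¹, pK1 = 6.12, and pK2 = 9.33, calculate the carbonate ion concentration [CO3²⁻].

[CO3²⁻] = 0.879 mmol/kg

[CO2*] = KH · pCO2 = 10^(−1.45) × 1.27×10^4×10^-6 = 4.506×10^-4 mol/kg
α₀ = 1/(1 + K1/[H⁺] + K1K2/[H⁺]²) = 1/(1 + 10^+1.75 + 10^+0.29) = 0.01690
DIC = [CO2*]/α₀ = 4.506×10^-4 / 0.01690 = 26.67 mmol/kg
[CO3²⁻] = α₂·DIC; α₂ = 0.03295, so [CO3²⁻] = 0.03295 × 26.67 = 0.879 mmol/kg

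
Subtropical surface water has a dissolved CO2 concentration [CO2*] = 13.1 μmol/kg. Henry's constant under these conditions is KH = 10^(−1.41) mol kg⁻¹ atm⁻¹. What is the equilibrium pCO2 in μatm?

pCO2 = 337 μatm

KH = 10^(−1.41) = 3.890×10^-2 mol kg⁻¹ atm⁻¹
pCO2 = [CO2*]/KH = 13.1×10^-6 / 3.890×10^-2 = 3.37×10^-4 atm = 337 μatm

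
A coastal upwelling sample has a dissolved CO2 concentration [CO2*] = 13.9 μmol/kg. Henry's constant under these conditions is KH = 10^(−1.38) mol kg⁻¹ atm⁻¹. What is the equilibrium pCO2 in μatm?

KH = 10^(−1.38) = 4.169×10^-2 mol kg⁻¹ atm⁻¹
pCO2 = [CO2*]/KH = 13.9×10^-6 / 4.169×10^-2 = 3.33×10^-4 atm = 333 μatm

pCO2 = 333 μatm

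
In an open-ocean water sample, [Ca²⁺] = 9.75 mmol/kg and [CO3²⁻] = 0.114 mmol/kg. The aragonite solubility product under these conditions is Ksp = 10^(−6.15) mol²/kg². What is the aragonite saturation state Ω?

Ω = 1.57

Ksp = 10^(−6.15) = 7.079×10^-7
Ω = [Ca²⁺][CO3²⁻]/Ksp = (9.75×10^-3)(0.114×10^-3) / 7.079×10^-7 = 1.57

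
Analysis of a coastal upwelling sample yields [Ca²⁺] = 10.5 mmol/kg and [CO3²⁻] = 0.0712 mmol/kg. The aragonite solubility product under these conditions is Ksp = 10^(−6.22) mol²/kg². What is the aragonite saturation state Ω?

Ksp = 10^(−6.22) = 6.026×10^-7
Ω = [Ca²⁺][CO3²⁻]/Ksp = (10.5×10^-3)(0.0712×10^-3) / 6.026×10^-7 = 1.24

Ω = 1.24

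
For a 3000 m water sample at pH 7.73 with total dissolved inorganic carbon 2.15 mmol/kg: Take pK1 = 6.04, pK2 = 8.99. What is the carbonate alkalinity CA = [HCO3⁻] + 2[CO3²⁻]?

CA = 2.22 mmol/kg

CA = [HCO3⁻] + 2[CO3²⁻] = (α₁ + 2α₂)·DIC
At pH 7.73: [H⁺]/K1 = 10^-1.69 = 0.020417, K2/[H⁺] = 10^-1.26 = 0.054954
α₁ = 1/(1 + 0.020417 + 0.054954) = 1/1.0754 = 0.9299; α₂ = α₁·K2/[H⁺] = 0.05110
α₁ + 2α₂ = 1.0321
CA = 1.0321 × 2.15 = 2.22 mmol/kg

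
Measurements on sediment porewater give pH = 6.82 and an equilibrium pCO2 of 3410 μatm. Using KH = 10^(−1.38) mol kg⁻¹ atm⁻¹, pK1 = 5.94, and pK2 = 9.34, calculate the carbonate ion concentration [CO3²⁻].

[CO2*] = KH · pCO2 = 10^(−1.38) × 3410×10^-6 = 1.422×10^-4 mol/kg
α₀ = 1/(1 + K1/[H⁺] + K1K2/[H⁺]²) = 1/(1 + 10^+0.88 + 10^-1.64) = 0.1162
DIC = [CO2*]/α₀ = 1.422×10^-4 / 0.1162 = 1.224 mmol/kg
[CO3²⁻] = α₂·DIC; α₂ = 0.002661, so [CO3²⁻] = 0.002661 × 1.224 = 0.00326 mmol/kg = 3.26 μmol/kg

[CO3²⁻] = 3.26 μmol/kg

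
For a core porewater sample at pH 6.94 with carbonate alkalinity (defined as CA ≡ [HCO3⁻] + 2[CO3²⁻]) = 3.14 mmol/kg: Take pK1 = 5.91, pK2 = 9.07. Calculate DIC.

DIC = 3.41 mmol/kg

CA = [HCO3⁻] + 2[CO3²⁻] = (α₁ + 2α₂)·DIC
At pH 6.94: [H⁺]/K1 = 10^-1.03 = 0.093325, K2/[H⁺] = 10^-2.13 = 0.0074131
α₁ = 1/(1 + 0.093325 + 0.0074131) = 1/1.1007 = 0.9085; α₂ = α₁·K2/[H⁺] = 0.006735
α₁ + 2α₂ = 0.9220
DIC = CA / (α₁ + 2α₂) = 3.14 / 0.9220 = 3.41 mmol/kg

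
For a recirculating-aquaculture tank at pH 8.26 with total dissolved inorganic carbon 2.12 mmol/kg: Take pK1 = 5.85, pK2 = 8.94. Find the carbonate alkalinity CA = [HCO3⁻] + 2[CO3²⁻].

CA = [HCO3⁻] + 2[CO3²⁻] = (α₁ + 2α₂)·DIC
At pH 8.26: [H⁺]/K1 = 10^-2.41 = 0.0038905, K2/[H⁺] = 10^-0.68 = 0.20893
α₁ = 1/(1 + 0.0038905 + 0.20893) = 1/1.2128 = 0.8245; α₂ = α₁·K2/[H⁺] = 0.1723
α₁ + 2α₂ = 1.1691
CA = 1.1691 × 2.12 = 2.48 mmol/kg

CA = 2.48 mmol/kg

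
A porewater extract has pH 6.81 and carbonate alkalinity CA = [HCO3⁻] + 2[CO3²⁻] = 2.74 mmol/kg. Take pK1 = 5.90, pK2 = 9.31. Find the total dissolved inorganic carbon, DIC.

CA = [HCO3⁻] + 2[CO3²⁻] = (α₁ + 2α₂)·DIC
At pH 6.81: [H⁺]/K1 = 10^-0.91 = 0.12303, K2/[H⁺] = 10^-2.50 = 0.0031623
α₁ = 1/(1 + 0.12303 + 0.0031623) = 1/1.1262 = 0.8880; α₂ = α₁·K2/[H⁺] = 0.002808
α₁ + 2α₂ = 0.8936
DIC = CA / (α₁ + 2α₂) = 2.74 / 0.8936 = 3.07 mmol/kg

DIC = 3.07 mmol/kg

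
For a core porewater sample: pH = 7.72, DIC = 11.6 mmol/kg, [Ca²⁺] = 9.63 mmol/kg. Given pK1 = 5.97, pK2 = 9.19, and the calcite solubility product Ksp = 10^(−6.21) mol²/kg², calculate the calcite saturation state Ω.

Ω = 5.84

α₂ = 1 / (1 + [H⁺]/K2 + [H⁺]²/(K1K2)) = 1 / (1 + 10^+1.47 + 10^-0.28)
   = 1 / (1 + 29.512 + 0.52481) = 1/31.037 = 0.03222
[CO3²⁻] = α₂ × DIC = 0.03222 × 11.6 = 0.3737 mmol/kg
Ksp = 10^(−6.21) = 6.166×10^-7
Ω = [Ca²⁺][CO3²⁻]/Ksp = (9.63×10^-3)(3.737×10^-4) / 6.166×10^-7 = 5.84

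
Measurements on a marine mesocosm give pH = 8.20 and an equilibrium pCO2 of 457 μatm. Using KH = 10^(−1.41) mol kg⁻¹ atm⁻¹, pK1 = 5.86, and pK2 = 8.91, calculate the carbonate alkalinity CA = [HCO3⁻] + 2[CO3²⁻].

CA = 5.41 mmol/kg

[CO2*] = KH · pCO2 = 10^(−1.41) × 457×10^-6 = 1.778×10^-5 mol/kg
α₀ = 1/(1 + K1/[H⁺] + K1K2/[H⁺]²) = 1/(1 + 10^+2.34 + 10^+1.63) = 0.003810
DIC = [CO2*]/α₀ = 1.778×10^-5 / 0.003810 = 4.666 mmol/kg
CA = (α₁ + 2α₂)·DIC = (0.8336 + 2×0.1625) × 4.666 = 5.41 mmol/kg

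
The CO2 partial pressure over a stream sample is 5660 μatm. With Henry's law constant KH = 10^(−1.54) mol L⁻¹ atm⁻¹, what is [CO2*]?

KH = 10^(−1.54) = 2.884×10^-2 mol L⁻¹ atm⁻¹
[CO2*] = KH · pCO2 = 2.884×10^-2 × 5660×10^-6 atm = 1.63×10^-4 mol/L

[CO2*] = 163 μmol/L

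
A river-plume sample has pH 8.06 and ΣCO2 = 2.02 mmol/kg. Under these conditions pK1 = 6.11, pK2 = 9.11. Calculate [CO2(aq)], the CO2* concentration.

[CO2*] = 0.0206 mmol/kg

α₀ = 1 / (1 + K1/[H⁺] + K1K2/[H⁺]²) = 1 / (1 + 10^+1.95 + 10^+0.90)
   = 1 / (1 + 89.125 + 7.9433) = 1/98.068 = 0.01020
[CO2*] = α₀ × DIC = 0.01020 × 2.02 = 0.0206 mmol/kg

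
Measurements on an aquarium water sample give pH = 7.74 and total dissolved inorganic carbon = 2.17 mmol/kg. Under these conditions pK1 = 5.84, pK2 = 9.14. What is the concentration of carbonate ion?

[CO3²⁻] = 0.0821 mmol/kg

α₂ = 1 / (1 + [H⁺]/K2 + [H⁺]²/(K1K2)) = 1 / (1 + 10^+1.40 + 10^-0.50)
   = 1 / (1 + 25.119 + 0.31623) = 1/26.435 = 0.03783
[CO3²⁻] = α₂ × DIC = 0.03783 × 2.17 = 0.0821 mmol/kg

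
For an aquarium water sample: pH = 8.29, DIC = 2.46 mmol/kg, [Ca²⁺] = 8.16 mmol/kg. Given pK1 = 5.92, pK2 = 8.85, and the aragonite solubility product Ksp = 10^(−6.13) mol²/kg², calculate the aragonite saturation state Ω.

α₂ = 1 / (1 + [H⁺]/K2 + [H⁺]²/(K1K2)) = 1 / (1 + 10^+0.56 + 10^-1.81)
   = 1 / (1 + 3.6308 + 0.015488) = 1/4.6463 = 0.2152
[CO3²⁻] = α₂ × DIC = 0.2152 × 2.46 = 0.5295 mmol/kg
Ksp = 10^(−6.13) = 7.413×10^-7
Ω = [Ca²⁺][CO3²⁻]/Ksp = (8.16×10^-3)(5.295×10^-4) / 7.413×10^-7 = 5.83

Ω = 5.83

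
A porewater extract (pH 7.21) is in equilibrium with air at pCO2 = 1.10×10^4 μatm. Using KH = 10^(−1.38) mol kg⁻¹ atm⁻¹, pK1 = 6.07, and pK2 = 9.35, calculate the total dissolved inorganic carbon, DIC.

[CO2*] = KH · pCO2 = 10^(−1.38) × 1.10×10^4×10^-6 = 4.586×10^-4 mol/kg
α₀ = 1/(1 + K1/[H⁺] + K1K2/[H⁺]²) = 1/(1 + 10^+1.14 + 10^-1.00) = 0.06710
DIC = [CO2*]/α₀ = 4.586×10^-4 / 0.06710 = 6.83 mmol/kg

DIC = 6.83 mmol/kg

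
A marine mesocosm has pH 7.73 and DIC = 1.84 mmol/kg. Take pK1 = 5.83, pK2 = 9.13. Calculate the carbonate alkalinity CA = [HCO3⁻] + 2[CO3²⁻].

CA = [HCO3⁻] + 2[CO3²⁻] = (α₁ + 2α₂)·DIC
At pH 7.73: [H⁺]/K1 = 10^-1.90 = 0.012589, K2/[H⁺] = 10^-1.40 = 0.039811
α₁ = 1/(1 + 0.012589 + 0.039811) = 1/1.0524 = 0.9502; α₂ = α₁·K2/[H⁺] = 0.03783
α₁ + 2α₂ = 1.0259
CA = 1.0259 × 1.84 = 1.89 mmol/kg

CA = 1.89 mmol/kg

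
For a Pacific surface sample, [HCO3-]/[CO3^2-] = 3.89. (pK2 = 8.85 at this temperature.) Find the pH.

pH = 8.26

From K2 = [H⁺][CO3^2-]/[HCO3-]:  pH = pK2 − log₁₀([HCO3-]/[CO3^2-])
log₁₀(3.89) = +0.590
pH = 8.85 − (+0.590) = 8.26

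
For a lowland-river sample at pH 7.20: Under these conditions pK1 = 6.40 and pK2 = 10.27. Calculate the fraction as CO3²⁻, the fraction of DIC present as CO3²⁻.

α₂ = 1 / (1 + [H⁺]/K2 + [H⁺]²/(K1K2)) = 1 / (1 + 10^+3.07 + 10^+2.27)
   = 1 / (1 + 1174.9 + 186.21) = 1/1362.1 = 0.0007342

α₂ = 0.000734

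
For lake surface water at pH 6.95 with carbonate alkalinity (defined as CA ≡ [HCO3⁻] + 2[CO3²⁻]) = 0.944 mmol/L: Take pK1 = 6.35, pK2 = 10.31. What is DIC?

DIC = 1.18 mmol/L

CA = [HCO3⁻] + 2[CO3²⁻] = (α₁ + 2α₂)·DIC
At pH 6.95: [H⁺]/K1 = 10^-0.60 = 0.25119, K2/[H⁺] = 10^-3.36 = 0.00043652
α₁ = 1/(1 + 0.25119 + 0.00043652) = 1/1.2516 = 0.7990; α₂ = α₁·K2/[H⁺] = 0.0003488
α₁ + 2α₂ = 0.7997
DIC = CA / (α₁ + 2α₂) = 0.944 / 0.7997 = 1.18 mmol/L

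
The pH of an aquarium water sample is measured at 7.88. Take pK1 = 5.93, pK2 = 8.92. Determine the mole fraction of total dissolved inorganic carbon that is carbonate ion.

α₂ = 1 / (1 + [H⁺]/K2 + [H⁺]²/(K1K2)) = 1 / (1 + 10^+1.04 + 10^-0.91)
   = 1 / (1 + 10.965 + 0.12303) = 1/12.088 = 0.08273

α₂ = 0.0827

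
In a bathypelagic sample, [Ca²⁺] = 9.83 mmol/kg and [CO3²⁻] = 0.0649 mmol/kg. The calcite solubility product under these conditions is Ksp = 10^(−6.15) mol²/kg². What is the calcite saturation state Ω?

Ω = 0.901

Ksp = 10^(−6.15) = 7.079×10^-7
Ω = [Ca²⁺][CO3²⁻]/Ksp = (9.83×10^-3)(0.0649×10^-3) / 7.079×10^-7 = 0.901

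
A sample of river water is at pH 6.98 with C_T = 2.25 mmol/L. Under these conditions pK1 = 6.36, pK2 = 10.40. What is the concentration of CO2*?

[CO2*] = 0.435 mmol/L

α₀ = 1 / (1 + K1/[H⁺] + K1K2/[H⁺]²) = 1 / (1 + 10^+0.62 + 10^-2.80)
   = 1 / (1 + 4.1687 + 0.0015849) = 1/5.1703 = 0.1934
[CO2*] = α₀ × DIC = 0.1934 × 2.25 = 0.435 mmol/L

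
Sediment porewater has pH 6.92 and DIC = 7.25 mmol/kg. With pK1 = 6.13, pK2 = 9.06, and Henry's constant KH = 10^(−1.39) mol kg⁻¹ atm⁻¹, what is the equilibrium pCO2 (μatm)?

pCO2 = 2.47×10^4 μatm

α₀ = 1 / (1 + K1/[H⁺] + K1K2/[H⁺]²) = 1 / (1 + 10^+0.79 + 10^-1.35)
   = 1 / (1 + 6.1660 + 0.044668) = 1/7.2106 = 0.1387
[CO2*] = α₀ × DIC = 0.1387 × 7.25 = 1.005 mmol/kg
pCO2 = [CO2*]/KH = 1.005×10^-3 / 4.074×10^-2 = 2.47×10^4 μatm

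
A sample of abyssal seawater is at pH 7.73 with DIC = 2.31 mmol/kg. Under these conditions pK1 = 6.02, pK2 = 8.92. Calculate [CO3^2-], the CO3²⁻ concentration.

[CO3²⁻] = 0.138 mmol/kg

α₂ = 1 / (1 + [H⁺]/K2 + [H⁺]²/(K1K2)) = 1 / (1 + 10^+1.19 + 10^-0.52)
   = 1 / (1 + 15.488 + 0.30200) = 1/16.790 = 0.05956
[CO3²⁻] = α₂ × DIC = 0.05956 × 2.31 = 0.138 mmol/kg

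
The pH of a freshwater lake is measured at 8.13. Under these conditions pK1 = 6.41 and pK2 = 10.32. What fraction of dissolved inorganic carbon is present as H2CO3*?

α₀ = 0.0186

α₀ = 1 / (1 + K1/[H⁺] + K1K2/[H⁺]²) = 1 / (1 + 10^+1.72 + 10^-0.47)
   = 1 / (1 + 52.481 + 0.33884) = 1/53.820 = 0.01858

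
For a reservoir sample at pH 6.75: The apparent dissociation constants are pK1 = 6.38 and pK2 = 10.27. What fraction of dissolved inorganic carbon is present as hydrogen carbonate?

α₁ = 0.701

α₁ = 1 / (1 + [H⁺]/K1 + K2/[H⁺]) = 1 / (1 + 10^-0.37 + 10^-3.52)
   = 1 / (1 + 0.42658 + 0.00030200) = 1/1.4269 = 0.7008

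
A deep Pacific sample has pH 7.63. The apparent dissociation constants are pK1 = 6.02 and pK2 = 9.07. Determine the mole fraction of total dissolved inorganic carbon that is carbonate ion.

α₂ = 0.0342

α₂ = 1 / (1 + [H⁺]/K2 + [H⁺]²/(K1K2)) = 1 / (1 + 10^+1.44 + 10^-0.17)
   = 1 / (1 + 27.542 + 0.67608) = 1/29.218 = 0.03423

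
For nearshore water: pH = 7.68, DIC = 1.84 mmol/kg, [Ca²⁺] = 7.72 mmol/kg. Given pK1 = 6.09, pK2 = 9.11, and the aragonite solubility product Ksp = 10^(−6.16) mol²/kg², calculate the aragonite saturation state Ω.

Ω = 0.718

α₂ = 1 / (1 + [H⁺]/K2 + [H⁺]²/(K1K2)) = 1 / (1 + 10^+1.43 + 10^-0.16)
   = 1 / (1 + 26.915 + 0.69183) = 1/28.607 = 0.03496
[CO3²⁻] = α₂ × DIC = 0.03496 × 1.84 = 0.06432 mmol/kg
Ksp = 10^(−6.16) = 6.918×10^-7
Ω = [Ca²⁺][CO3²⁻]/Ksp = (7.72×10^-3)(6.432×10^-5) / 6.918×10^-7 = 0.718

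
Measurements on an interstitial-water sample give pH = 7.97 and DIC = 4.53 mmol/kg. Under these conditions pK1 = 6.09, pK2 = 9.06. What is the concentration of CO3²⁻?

α₂ = 1 / (1 + [H⁺]/K2 + [H⁺]²/(K1K2)) = 1 / (1 + 10^+1.09 + 10^-0.79)
   = 1 / (1 + 12.303 + 0.16218) = 1/13.465 = 0.07427
[CO3²⁻] = α₂ × DIC = 0.07427 × 4.53 = 0.336 mmol/kg

[CO3²⁻] = 0.336 mmol/kg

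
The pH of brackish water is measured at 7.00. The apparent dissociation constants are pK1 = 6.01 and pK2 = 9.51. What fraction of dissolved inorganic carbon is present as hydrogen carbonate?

α₁ = 1 / (1 + [H⁺]/K1 + K2/[H⁺]) = 1 / (1 + 10^-0.99 + 10^-2.51)
   = 1 / (1 + 0.10233 + 0.0030903) = 1/1.1054 = 0.9046

α₁ = 0.905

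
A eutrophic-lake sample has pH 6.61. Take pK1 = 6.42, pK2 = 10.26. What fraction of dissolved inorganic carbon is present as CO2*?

α₀ = 0.392

α₀ = 1 / (1 + K1/[H⁺] + K1K2/[H⁺]²) = 1 / (1 + 10^+0.19 + 10^-3.46)
   = 1 / (1 + 1.5488 + 0.00034674) = 1/2.5492 = 0.3923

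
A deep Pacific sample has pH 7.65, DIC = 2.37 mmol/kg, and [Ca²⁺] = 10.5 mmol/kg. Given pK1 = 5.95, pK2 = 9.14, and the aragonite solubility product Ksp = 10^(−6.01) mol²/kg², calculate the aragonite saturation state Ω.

Ω = 0.783

α₂ = 1 / (1 + [H⁺]/K2 + [H⁺]²/(K1K2)) = 1 / (1 + 10^+1.49 + 10^-0.21)
   = 1 / (1 + 30.903 + 0.61660) = 1/32.520 = 0.03075
[CO3²⁻] = α₂ × DIC = 0.03075 × 2.37 = 0.07288 mmol/kg
Ksp = 10^(−6.01) = 9.772×10^-7
Ω = [Ca²⁺][CO3²⁻]/Ksp = (10.5×10^-3)(7.288×10^-5) / 9.772×10^-7 = 0.783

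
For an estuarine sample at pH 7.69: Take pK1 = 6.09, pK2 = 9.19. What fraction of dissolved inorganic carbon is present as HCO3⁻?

α₁ = 1 / (1 + [H⁺]/K1 + K2/[H⁺]) = 1 / (1 + 10^-1.60 + 10^-1.50)
   = 1 / (1 + 0.025119 + 0.031623) = 1/1.0567 = 0.9463

α₁ = 0.946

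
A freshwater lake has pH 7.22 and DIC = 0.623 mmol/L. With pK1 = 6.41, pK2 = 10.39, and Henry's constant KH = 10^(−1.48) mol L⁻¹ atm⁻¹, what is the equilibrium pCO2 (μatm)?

pCO2 = 2520 μatm

α₀ = 1 / (1 + K1/[H⁺] + K1K2/[H⁺]²) = 1 / (1 + 10^+0.81 + 10^-2.36)
   = 1 / (1 + 6.4565 + 0.0043652) = 1/7.4609 = 0.1340
[CO2*] = α₀ × DIC = 0.1340 × 0.623 = 0.08350 mmol/L
pCO2 = [CO2*]/KH = 8.350×10^-5 / 3.311×10^-2 = 2520 μatm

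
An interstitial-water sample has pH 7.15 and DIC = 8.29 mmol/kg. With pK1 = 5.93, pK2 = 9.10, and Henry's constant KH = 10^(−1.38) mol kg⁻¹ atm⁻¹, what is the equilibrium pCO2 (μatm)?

α₀ = 1 / (1 + K1/[H⁺] + K1K2/[H⁺]²) = 1 / (1 + 10^+1.22 + 10^-0.73)
   = 1 / (1 + 16.596 + 0.18621) = 1/17.782 = 0.05624
[CO2*] = α₀ × DIC = 0.05624 × 8.29 = 0.4662 mmol/kg
pCO2 = [CO2*]/KH = 4.662×10^-4 / 4.169×10^-2 = 1.12×10^4 μatm

pCO2 = 1.12×10^4 μatm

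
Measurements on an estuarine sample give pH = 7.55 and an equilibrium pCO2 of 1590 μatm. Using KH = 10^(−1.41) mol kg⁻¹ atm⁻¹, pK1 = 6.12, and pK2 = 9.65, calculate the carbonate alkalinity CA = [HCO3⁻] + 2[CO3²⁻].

[CO2*] = KH · pCO2 = 10^(−1.41) × 1590×10^-6 = 6.186×10^-5 mol/kg
α₀ = 1/(1 + K1/[H⁺] + K1K2/[H⁺]²) = 1/(1 + 10^+1.43 + 10^-0.67) = 0.03555
DIC = [CO2*]/α₀ = 6.186×10^-5 / 0.03555 = 1.740 mmol/kg
CA = (α₁ + 2α₂)·DIC = (0.9568 + 2×0.007601) × 1.740 = 1.69 mmol/kg

CA = 1.69 mmol/kg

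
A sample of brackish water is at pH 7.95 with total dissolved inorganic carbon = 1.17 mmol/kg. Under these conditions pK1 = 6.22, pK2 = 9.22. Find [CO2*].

α₀ = 1 / (1 + K1/[H⁺] + K1K2/[H⁺]²) = 1 / (1 + 10^+1.73 + 10^+0.46)
   = 1 / (1 + 53.703 + 2.8840) = 1/57.587 = 0.01736
[CO2*] = α₀ × DIC = 0.01736 × 1.17 = 0.0203 mmol/kg

[CO2*] = 0.0203 mmol/kg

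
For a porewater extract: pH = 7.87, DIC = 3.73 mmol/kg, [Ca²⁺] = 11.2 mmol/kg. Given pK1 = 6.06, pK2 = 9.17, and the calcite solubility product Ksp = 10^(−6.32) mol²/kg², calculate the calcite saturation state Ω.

Ω = 4.11

α₂ = 1 / (1 + [H⁺]/K2 + [H⁺]²/(K1K2)) = 1 / (1 + 10^+1.30 + 10^-0.51)
   = 1 / (1 + 19.953 + 0.30903) = 1/21.262 = 0.04703
[CO3²⁻] = α₂ × DIC = 0.04703 × 3.73 = 0.1754 mmol/kg
Ksp = 10^(−6.32) = 4.786×10^-7
Ω = [Ca²⁺][CO3²⁻]/Ksp = (11.2×10^-3)(1.754×10^-4) / 4.786×10^-7 = 4.11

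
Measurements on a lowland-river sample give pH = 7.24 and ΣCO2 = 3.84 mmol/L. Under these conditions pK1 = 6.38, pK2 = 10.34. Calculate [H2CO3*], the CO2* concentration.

[CO2*] = 0.465 mmol/L

α₀ = 1 / (1 + K1/[H⁺] + K1K2/[H⁺]²) = 1 / (1 + 10^+0.86 + 10^-2.24)
   = 1 / (1 + 7.2444 + 0.0057544) = 1/8.2501 = 0.1212
[CO2*] = α₀ × DIC = 0.1212 × 3.84 = 0.465 mmol/L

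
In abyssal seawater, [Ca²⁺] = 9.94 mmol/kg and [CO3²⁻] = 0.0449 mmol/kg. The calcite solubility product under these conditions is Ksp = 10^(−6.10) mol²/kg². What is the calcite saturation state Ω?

Ksp = 10^(−6.10) = 7.943×10^-7
Ω = [Ca²⁺][CO3²⁻]/Ksp = (9.94×10^-3)(0.0449×10^-3) / 7.943×10^-7 = 0.562

Ω = 0.562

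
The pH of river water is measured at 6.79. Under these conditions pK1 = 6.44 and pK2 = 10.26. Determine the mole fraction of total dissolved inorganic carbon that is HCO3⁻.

α₁ = 1 / (1 + [H⁺]/K1 + K2/[H⁺]) = 1 / (1 + 10^-0.35 + 10^-3.47)
   = 1 / (1 + 0.44668 + 0.00033884) = 1/1.4470 = 0.6911

α₁ = 0.691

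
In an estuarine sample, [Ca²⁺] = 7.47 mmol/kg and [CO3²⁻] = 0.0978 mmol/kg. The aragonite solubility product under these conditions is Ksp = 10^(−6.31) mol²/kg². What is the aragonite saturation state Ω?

Ksp = 10^(−6.31) = 4.898×10^-7
Ω = [Ca²⁺][CO3²⁻]/Ksp = (7.47×10^-3)(0.0978×10^-3) / 4.898×10^-7 = 1.49

Ω = 1.49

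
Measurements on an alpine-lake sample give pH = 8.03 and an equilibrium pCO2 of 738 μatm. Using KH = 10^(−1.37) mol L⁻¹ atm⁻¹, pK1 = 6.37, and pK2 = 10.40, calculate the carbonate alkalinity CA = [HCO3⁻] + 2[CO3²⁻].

CA = 1.45 mmol/L

[CO2*] = KH · pCO2 = 10^(−1.37) × 738×10^-6 = 3.148×10^-5 mol/L
α₀ = 1/(1 + K1/[H⁺] + K1K2/[H⁺]²) = 1/(1 + 10^+1.66 + 10^-0.71) = 0.02132
DIC = [CO2*]/α₀ = 3.148×10^-5 / 0.02132 = 1.477 mmol/L
CA = (α₁ + 2α₂)·DIC = (0.9745 + 2×0.004157) × 1.477 = 1.45 mmol/L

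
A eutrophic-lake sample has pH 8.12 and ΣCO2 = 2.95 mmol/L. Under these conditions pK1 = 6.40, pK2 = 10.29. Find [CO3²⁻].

[CO3²⁻] = 19.4 μmol/L

α₂ = 1 / (1 + [H⁺]/K2 + [H⁺]²/(K1K2)) = 1 / (1 + 10^+2.17 + 10^+0.45)
   = 1 / (1 + 147.91 + 2.8184) = 1/151.73 = 0.006591
[CO3²⁻] = α₂ × DIC = 0.006591 × 2.95 = 0.0194 mmol/L = 19.4 μmol/L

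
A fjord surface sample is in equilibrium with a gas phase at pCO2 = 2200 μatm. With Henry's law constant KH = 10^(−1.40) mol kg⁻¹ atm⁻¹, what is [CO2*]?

KH = 10^(−1.40) = 3.981×10^-2 mol kg⁻¹ atm⁻¹
[CO2*] = KH · pCO2 = 3.981×10^-2 × 2200×10^-6 atm = 8.76×10^-5 mol/kg

[CO2*] = 87.6 μmol/kg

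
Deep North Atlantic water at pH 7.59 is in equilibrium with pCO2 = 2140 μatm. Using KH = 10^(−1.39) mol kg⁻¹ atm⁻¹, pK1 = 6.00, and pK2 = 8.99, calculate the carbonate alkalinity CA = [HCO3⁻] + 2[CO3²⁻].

[CO2*] = KH · pCO2 = 10^(−1.39) × 2140×10^-6 = 8.718×10^-5 mol/kg
α₀ = 1/(1 + K1/[H⁺] + K1K2/[H⁺]²) = 1/(1 + 10^+1.59 + 10^+0.19) = 0.02412
DIC = [CO2*]/α₀ = 8.718×10^-5 / 0.02412 = 3.614 mmol/kg
CA = (α₁ + 2α₂)·DIC = (0.9385 + 2×0.03736) × 3.614 = 3.66 mmol/kg

CA = 3.66 mmol/kg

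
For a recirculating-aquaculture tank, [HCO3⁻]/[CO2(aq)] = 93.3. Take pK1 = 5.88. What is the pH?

pH = 7.85

From K1 = [H⁺][HCO3⁻]/[CO2(aq)]:  pH = pK1 + log₁₀([HCO3⁻]/[CO2(aq)])
log₁₀(93.3) = +1.970
pH = 5.88 + (+1.970) = 7.85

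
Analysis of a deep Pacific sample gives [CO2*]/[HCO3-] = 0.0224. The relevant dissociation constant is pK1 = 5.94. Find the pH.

pH = 7.59

From K1 = [H⁺][HCO3-]/[CO2*]:  pH = pK1 − log₁₀([CO2*]/[HCO3-])
log₁₀(0.0224) = -1.650
pH = 5.94 − (-1.650) = 7.59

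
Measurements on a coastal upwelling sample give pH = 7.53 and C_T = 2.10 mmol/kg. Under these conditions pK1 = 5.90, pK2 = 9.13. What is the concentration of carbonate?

α₂ = 1 / (1 + [H⁺]/K2 + [H⁺]²/(K1K2)) = 1 / (1 + 10^+1.60 + 10^-0.03)
   = 1 / (1 + 39.811 + 0.93325) = 1/41.744 = 0.02396
[CO3²⁻] = α₂ × DIC = 0.02396 × 2.10 = 0.0503 mmol/kg

[CO3²⁻] = 0.0503 mmol/kg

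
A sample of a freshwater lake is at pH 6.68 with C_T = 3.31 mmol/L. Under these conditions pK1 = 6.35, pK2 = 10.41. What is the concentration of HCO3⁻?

[HCO3⁻] = 2.25 mmol/L

α₁ = 1 / (1 + [H⁺]/K1 + K2/[H⁺]) = 1 / (1 + 10^-0.33 + 10^-3.73)
   = 1 / (1 + 0.46774 + 0.00018621) = 1/1.4679 = 0.6812
[HCO3⁻] = α₁ × DIC = 0.6812 × 3.31 = 2.25 mmol/L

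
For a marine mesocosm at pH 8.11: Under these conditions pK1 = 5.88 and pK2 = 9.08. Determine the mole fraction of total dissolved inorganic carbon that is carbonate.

α₂ = 0.0963

α₂ = 1 / (1 + [H⁺]/K2 + [H⁺]²/(K1K2)) = 1 / (1 + 10^+0.97 + 10^-1.26)
   = 1 / (1 + 9.3325 + 0.054954) = 1/10.387 = 0.09627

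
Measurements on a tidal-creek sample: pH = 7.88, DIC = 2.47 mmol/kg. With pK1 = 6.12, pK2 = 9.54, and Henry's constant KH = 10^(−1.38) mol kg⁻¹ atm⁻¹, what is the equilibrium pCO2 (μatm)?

pCO2 = 991 μatm

α₀ = 1 / (1 + K1/[H⁺] + K1K2/[H⁺]²) = 1 / (1 + 10^+1.76 + 10^+0.10)
   = 1 / (1 + 57.544 + 1.2589) = 1/59.803 = 0.01672
[CO2*] = α₀ × DIC = 0.01672 × 2.47 = 0.04130 mmol/kg
pCO2 = [CO2*]/KH = 4.130×10^-5 / 4.169×10^-2 = 991 μatm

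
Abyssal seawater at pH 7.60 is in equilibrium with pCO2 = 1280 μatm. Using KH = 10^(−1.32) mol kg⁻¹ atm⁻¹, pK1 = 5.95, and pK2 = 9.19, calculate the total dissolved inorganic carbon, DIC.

[CO2*] = KH · pCO2 = 10^(−1.32) × 1280×10^-6 = 6.126×10^-5 mol/kg
α₀ = 1/(1 + K1/[H⁺] + K1K2/[H⁺]²) = 1/(1 + 10^+1.65 + 10^+0.06) = 0.02136
DIC = [CO2*]/α₀ = 6.126×10^-5 / 0.02136 = 2.87 mmol/kg

DIC = 2.87 mmol/kg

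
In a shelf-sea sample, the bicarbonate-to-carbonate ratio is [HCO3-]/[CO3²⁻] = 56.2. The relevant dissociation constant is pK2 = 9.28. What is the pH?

From K2 = [H⁺][CO3²⁻]/[HCO3-]:  pH = pK2 − log₁₀([HCO3-]/[CO3²⁻])
log₁₀(56.2) = +1.750
pH = 9.28 − (+1.750) = 7.53

pH = 7.53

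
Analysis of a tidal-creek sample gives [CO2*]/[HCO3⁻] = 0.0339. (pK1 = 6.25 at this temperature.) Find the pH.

From K1 = [H⁺][HCO3⁻]/[CO2*]:  pH = pK1 − log₁₀([CO2*]/[HCO3⁻])
log₁₀(0.0339) = -1.470
pH = 6.25 − (-1.470) = 7.72

pH = 7.72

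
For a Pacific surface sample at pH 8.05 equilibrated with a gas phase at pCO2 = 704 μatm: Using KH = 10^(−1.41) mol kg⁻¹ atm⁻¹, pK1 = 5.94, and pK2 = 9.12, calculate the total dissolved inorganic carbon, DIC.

[CO2*] = KH · pCO2 = 10^(−1.41) × 704×10^-6 = 2.739×10^-5 mol/kg
α₀ = 1/(1 + K1/[H⁺] + K1K2/[H⁺]²) = 1/(1 + 10^+2.11 + 10^+1.04) = 0.007103
DIC = [CO2*]/α₀ = 2.739×10^-5 / 0.007103 = 3.86 mmol/kg

DIC = 3.86 mmol/kg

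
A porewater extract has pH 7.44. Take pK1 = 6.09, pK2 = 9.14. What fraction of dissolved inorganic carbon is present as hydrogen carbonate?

α₁ = 0.939

α₁ = 1 / (1 + [H⁺]/K1 + K2/[H⁺]) = 1 / (1 + 10^-1.35 + 10^-1.70)
   = 1 / (1 + 0.044668 + 0.019953) = 1/1.0646 = 0.9393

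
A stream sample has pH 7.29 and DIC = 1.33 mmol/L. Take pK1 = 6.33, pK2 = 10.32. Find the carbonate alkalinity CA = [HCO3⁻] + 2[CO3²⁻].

CA = 1.20 mmol/L

CA = [HCO3⁻] + 2[CO3²⁻] = (α₁ + 2α₂)·DIC
At pH 7.29: [H⁺]/K1 = 10^-0.96 = 0.10965, K2/[H⁺] = 10^-3.03 = 0.00093325
α₁ = 1/(1 + 0.10965 + 0.00093325) = 1/1.1106 = 0.9004; α₂ = α₁·K2/[H⁺] = 0.0008403
α₁ + 2α₂ = 0.9021
CA = 0.9021 × 1.33 = 1.20 mmol/L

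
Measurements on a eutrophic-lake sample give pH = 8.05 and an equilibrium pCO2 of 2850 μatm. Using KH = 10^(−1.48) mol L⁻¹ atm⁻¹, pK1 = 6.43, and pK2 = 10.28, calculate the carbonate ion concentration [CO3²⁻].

[CO3²⁻] = 0.0232 mmol/L

[CO2*] = KH · pCO2 = 10^(−1.48) × 2850×10^-6 = 9.437×10^-5 mol/L
α₀ = 1/(1 + K1/[H⁺] + K1K2/[H⁺]²) = 1/(1 + 10^+1.62 + 10^-0.61) = 0.02329
DIC = [CO2*]/α₀ = 9.437×10^-5 / 0.02329 = 4.052 mmol/L
[CO3²⁻] = α₂·DIC; α₂ = 0.005718, so [CO3²⁻] = 0.005718 × 4.052 = 0.0232 mmol/L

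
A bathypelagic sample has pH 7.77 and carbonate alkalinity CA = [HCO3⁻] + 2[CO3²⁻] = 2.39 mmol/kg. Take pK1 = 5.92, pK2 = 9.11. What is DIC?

CA = [HCO3⁻] + 2[CO3²⁻] = (α₁ + 2α₂)·DIC
At pH 7.77: [H⁺]/K1 = 10^-1.85 = 0.014125, K2/[H⁺] = 10^-1.34 = 0.045709
α₁ = 1/(1 + 0.014125 + 0.045709) = 1/1.0598 = 0.9435; α₂ = α₁·K2/[H⁺] = 0.04313
α₁ + 2α₂ = 1.0298
DIC = CA / (α₁ + 2α₂) = 2.39 / 1.0298 = 2.32 mmol/kg

DIC = 2.32 mmol/kg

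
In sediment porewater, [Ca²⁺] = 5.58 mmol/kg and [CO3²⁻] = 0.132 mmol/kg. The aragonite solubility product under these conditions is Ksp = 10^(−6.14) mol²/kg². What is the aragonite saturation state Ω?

Ksp = 10^(−6.14) = 7.244×10^-7
Ω = [Ca²⁺][CO3²⁻]/Ksp = (5.58×10^-3)(0.132×10^-3) / 7.244×10^-7 = 1.02

Ω = 1.02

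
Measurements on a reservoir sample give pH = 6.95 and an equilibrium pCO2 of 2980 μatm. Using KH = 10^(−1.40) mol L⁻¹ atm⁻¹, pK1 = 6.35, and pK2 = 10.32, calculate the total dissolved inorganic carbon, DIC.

[CO2*] = KH · pCO2 = 10^(−1.40) × 2980×10^-6 = 1.186×10^-4 mol/L
α₀ = 1/(1 + K1/[H⁺] + K1K2/[H⁺]²) = 1/(1 + 10^+0.60 + 10^-2.77) = 0.2007
DIC = [CO2*]/α₀ = 1.186×10^-4 / 0.2007 = 0.591 mmol/L

DIC = 0.591 mmol/L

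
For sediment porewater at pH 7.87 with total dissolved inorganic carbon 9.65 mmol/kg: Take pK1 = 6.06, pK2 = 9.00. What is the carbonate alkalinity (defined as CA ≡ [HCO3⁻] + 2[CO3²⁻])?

CA = 10.2 mmol/kg

CA = [HCO3⁻] + 2[CO3²⁻] = (α₁ + 2α₂)·DIC
At pH 7.87: [H⁺]/K1 = 10^-1.81 = 0.015488, K2/[H⁺] = 10^-1.13 = 0.074131
α₁ = 1/(1 + 0.015488 + 0.074131) = 1/1.0896 = 0.9178; α₂ = α₁·K2/[H⁺] = 0.06803
α₁ + 2α₂ = 1.0538
CA = 1.0538 × 9.65 = 10.2 mmol/kg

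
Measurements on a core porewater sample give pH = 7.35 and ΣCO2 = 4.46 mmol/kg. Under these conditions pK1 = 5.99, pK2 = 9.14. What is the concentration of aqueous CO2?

[CO2*] = 0.184 mmol/kg

α₀ = 1 / (1 + K1/[H⁺] + K1K2/[H⁺]²) = 1 / (1 + 10^+1.36 + 10^-0.43)
   = 1 / (1 + 22.909 + 0.37154) = 1/24.280 = 0.04119
[CO2*] = α₀ × DIC = 0.04119 × 4.46 = 0.184 mmol/kg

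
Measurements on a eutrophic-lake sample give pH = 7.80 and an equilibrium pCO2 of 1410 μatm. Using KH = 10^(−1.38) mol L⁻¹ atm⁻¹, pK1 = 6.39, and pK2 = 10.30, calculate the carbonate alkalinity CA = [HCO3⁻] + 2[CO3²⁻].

[CO2*] = KH · pCO2 = 10^(−1.38) × 1410×10^-6 = 5.878×10^-5 mol/L
α₀ = 1/(1 + K1/[H⁺] + K1K2/[H⁺]²) = 1/(1 + 10^+1.41 + 10^-1.09) = 0.03733
DIC = [CO2*]/α₀ = 5.878×10^-5 / 0.03733 = 1.574 mmol/L
CA = (α₁ + 2α₂)·DIC = (0.9596 + 2×0.003035) × 1.574 = 1.52 mmol/L

CA = 1.52 mmol/L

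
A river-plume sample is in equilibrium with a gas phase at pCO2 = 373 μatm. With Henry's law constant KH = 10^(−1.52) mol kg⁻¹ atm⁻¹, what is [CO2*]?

KH = 10^(−1.52) = 3.020×10^-2 mol kg⁻¹ atm⁻¹
[CO2*] = KH · pCO2 = 3.020×10^-2 × 373×10^-6 atm = 1.13×10^-5 mol/kg

[CO2*] = 11.3 μmol/kg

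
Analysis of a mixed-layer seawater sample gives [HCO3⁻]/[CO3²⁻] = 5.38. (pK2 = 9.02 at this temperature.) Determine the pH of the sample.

From K2 = [H⁺][CO3²⁻]/[HCO3⁻]:  pH = pK2 − log₁₀([HCO3⁻]/[CO3²⁻])
log₁₀(5.38) = +0.731
pH = 9.02 − (+0.731) = 8.29

pH = 8.29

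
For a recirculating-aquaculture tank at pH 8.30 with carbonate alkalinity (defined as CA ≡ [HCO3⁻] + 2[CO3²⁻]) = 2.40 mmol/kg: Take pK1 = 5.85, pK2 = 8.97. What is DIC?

CA = [HCO3⁻] + 2[CO3²⁻] = (α₁ + 2α₂)·DIC
At pH 8.30: [H⁺]/K1 = 10^-2.45 = 0.0035481, K2/[H⁺] = 10^-0.67 = 0.21380
α₁ = 1/(1 + 0.0035481 + 0.21380) = 1/1.2173 = 0.8215; α₂ = α₁·K2/[H⁺] = 0.1756
α₁ + 2α₂ = 1.1727
DIC = CA / (α₁ + 2α₂) = 2.40 / 1.1727 = 2.05 mmol/kg

DIC = 2.05 mmol/kg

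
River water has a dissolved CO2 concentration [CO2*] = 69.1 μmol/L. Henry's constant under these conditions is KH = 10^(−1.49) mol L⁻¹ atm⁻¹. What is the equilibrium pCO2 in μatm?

KH = 10^(−1.49) = 3.236×10^-2 mol L⁻¹ atm⁻¹
pCO2 = [CO2*]/KH = 69.1×10^-6 / 3.236×10^-2 = 2.14×10^-3 atm = 2140 μatm

pCO2 = 2140 μatm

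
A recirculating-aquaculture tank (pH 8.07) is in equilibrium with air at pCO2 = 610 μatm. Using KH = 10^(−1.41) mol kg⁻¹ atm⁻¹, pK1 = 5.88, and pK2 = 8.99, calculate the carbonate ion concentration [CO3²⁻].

[CO2*] = KH · pCO2 = 10^(−1.41) × 610×10^-6 = 2.373×10^-5 mol/kg
α₀ = 1/(1 + K1/[H⁺] + K1K2/[H⁺]²) = 1/(1 + 10^+2.19 + 10^+1.27) = 0.005731
DIC = [CO2*]/α₀ = 2.373×10^-5 / 0.005731 = 4.141 mmol/kg
[CO3²⁻] = α₂·DIC; α₂ = 0.1067, so [CO3²⁻] = 0.1067 × 4.141 = 0.442 mmol/kg

[CO3²⁻] = 0.442 mmol/kg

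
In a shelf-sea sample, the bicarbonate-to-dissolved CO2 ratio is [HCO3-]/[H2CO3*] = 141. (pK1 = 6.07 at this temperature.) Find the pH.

pH = 8.22

From K1 = [H⁺][HCO3-]/[H2CO3*]:  pH = pK1 + log₁₀([HCO3-]/[H2CO3*])
log₁₀(141) = +2.149
pH = 6.07 + (+2.149) = 8.22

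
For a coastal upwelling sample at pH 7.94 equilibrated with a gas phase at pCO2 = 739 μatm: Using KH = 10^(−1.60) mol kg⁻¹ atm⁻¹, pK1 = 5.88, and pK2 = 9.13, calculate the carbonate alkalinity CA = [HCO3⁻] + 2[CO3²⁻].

[CO2*] = KH · pCO2 = 10^(−1.60) × 739×10^-6 = 1.856×10^-5 mol/kg
α₀ = 1/(1 + K1/[H⁺] + K1K2/[H⁺]²) = 1/(1 + 10^+2.06 + 10^+0.87) = 0.008115
DIC = [CO2*]/α₀ = 1.856×10^-5 / 0.008115 = 2.287 mmol/kg
CA = (α₁ + 2α₂)·DIC = (0.9317 + 2×0.06016) × 2.287 = 2.41 mmol/kg

CA = 2.41 mmol/kg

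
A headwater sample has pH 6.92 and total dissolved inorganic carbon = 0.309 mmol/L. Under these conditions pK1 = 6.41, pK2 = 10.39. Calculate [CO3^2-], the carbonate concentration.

[CO3²⁻] = 0.0800 μmol/L

α₂ = 1 / (1 + [H⁺]/K2 + [H⁺]²/(K1K2)) = 1 / (1 + 10^+3.47 + 10^+2.96)
   = 1 / (1 + 2951.2 + 912.01) = 1/3864.2 = 0.0002588
[CO3²⁻] = α₂ × DIC = 0.0002588 × 0.309 = 8.00×10^-5 mmol/L = 0.0800 μmol/L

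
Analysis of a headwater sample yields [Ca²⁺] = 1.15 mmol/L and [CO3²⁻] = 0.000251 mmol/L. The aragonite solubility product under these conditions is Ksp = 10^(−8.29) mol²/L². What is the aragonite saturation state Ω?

Ω = 0.0563

Ksp = 10^(−8.29) = 5.129×10^-9
Ω = [Ca²⁺][CO3²⁻]/Ksp = (1.15×10^-3)(0.000251×10^-3) / 5.129×10^-9 = 0.0563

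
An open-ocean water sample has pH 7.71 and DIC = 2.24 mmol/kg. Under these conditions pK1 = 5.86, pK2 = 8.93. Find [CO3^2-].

[CO3²⁻] = 0.126 mmol/kg

α₂ = 1 / (1 + [H⁺]/K2 + [H⁺]²/(K1K2)) = 1 / (1 + 10^+1.22 + 10^-0.63)
   = 1 / (1 + 16.596 + 0.23442) = 1/17.830 = 0.05608
[CO3²⁻] = α₂ × DIC = 0.05608 × 2.24 = 0.126 mmol/kg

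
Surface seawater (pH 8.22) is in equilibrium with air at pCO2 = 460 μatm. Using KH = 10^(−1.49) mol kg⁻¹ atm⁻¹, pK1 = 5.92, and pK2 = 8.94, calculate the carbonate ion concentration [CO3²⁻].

[CO3²⁻] = 0.566 mmol/kg

[CO2*] = KH · pCO2 = 10^(−1.49) × 460×10^-6 = 1.489×10^-5 mol/kg
α₀ = 1/(1 + K1/[H⁺] + K1K2/[H⁺]²) = 1/(1 + 10^+2.30 + 10^+1.58) = 0.004192
DIC = [CO2*]/α₀ = 1.489×10^-5 / 0.004192 = 3.551 mmol/kg
[CO3²⁻] = α₂·DIC; α₂ = 0.1594, so [CO3²⁻] = 0.1594 × 3.551 = 0.566 mmol/kg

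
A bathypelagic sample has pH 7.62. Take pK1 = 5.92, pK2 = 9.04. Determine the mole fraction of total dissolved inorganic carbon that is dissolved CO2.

α₀ = 0.0189

α₀ = 1 / (1 + K1/[H⁺] + K1K2/[H⁺]²) = 1 / (1 + 10^+1.70 + 10^+0.28)
   = 1 / (1 + 50.119 + 1.9055) = 1/53.024 = 0.01886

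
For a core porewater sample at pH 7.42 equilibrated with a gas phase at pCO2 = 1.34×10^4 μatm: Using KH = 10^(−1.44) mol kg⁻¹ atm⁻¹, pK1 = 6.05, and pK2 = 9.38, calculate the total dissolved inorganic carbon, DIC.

[CO2*] = KH · pCO2 = 10^(−1.44) × 1.34×10^4×10^-6 = 4.865×10^-4 mol/kg
α₀ = 1/(1 + K1/[H⁺] + K1K2/[H⁺]²) = 1/(1 + 10^+1.37 + 10^-0.59) = 0.04049
DIC = [CO2*]/α₀ = 4.865×10^-4 / 0.04049 = 12.0 mmol/kg

DIC = 12.0 mmol/kg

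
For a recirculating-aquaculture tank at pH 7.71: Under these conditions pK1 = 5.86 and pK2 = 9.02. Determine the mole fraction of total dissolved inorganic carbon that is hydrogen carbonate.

α₁ = 1 / (1 + [H⁺]/K1 + K2/[H⁺]) = 1 / (1 + 10^-1.85 + 10^-1.31)
   = 1 / (1 + 0.014125 + 0.048978) = 1/1.0631 = 0.9406

α₁ = 0.941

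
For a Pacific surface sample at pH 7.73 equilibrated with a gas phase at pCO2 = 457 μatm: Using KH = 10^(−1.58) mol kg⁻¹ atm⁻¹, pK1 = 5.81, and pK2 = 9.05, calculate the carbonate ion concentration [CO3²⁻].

[CO3²⁻] = 0.0479 mmol/kg

[CO2*] = KH · pCO2 = 10^(−1.58) × 457×10^-6 = 1.202×10^-5 mol/kg
α₀ = 1/(1 + K1/[H⁺] + K1K2/[H⁺]²) = 1/(1 + 10^+1.92 + 10^+0.60) = 0.01134
DIC = [CO2*]/α₀ = 1.202×10^-5 / 0.01134 = 1.060 mmol/kg
[CO3²⁻] = α₂·DIC; α₂ = 0.04516, so [CO3²⁻] = 0.04516 × 1.060 = 0.0479 mmol/kg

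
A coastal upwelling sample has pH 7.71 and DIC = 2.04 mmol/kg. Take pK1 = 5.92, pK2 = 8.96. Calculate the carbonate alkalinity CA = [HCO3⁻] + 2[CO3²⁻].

CA = 2.12 mmol/kg

CA = [HCO3⁻] + 2[CO3²⁻] = (α₁ + 2α₂)·DIC
At pH 7.71: [H⁺]/K1 = 10^-1.79 = 0.016218, K2/[H⁺] = 10^-1.25 = 0.056234
α₁ = 1/(1 + 0.016218 + 0.056234) = 1/1.0725 = 0.9324; α₂ = α₁·K2/[H⁺] = 0.05244
α₁ + 2α₂ = 1.0373
CA = 1.0373 × 2.04 = 2.12 mmol/kg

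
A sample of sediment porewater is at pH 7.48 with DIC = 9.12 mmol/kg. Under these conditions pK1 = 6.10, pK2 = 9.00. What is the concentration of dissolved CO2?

[CO2*] = 0.355 mmol/kg

α₀ = 1 / (1 + K1/[H⁺] + K1K2/[H⁺]²) = 1 / (1 + 10^+1.38 + 10^-0.14)
   = 1 / (1 + 23.988 + 0.72444) = 1/25.713 = 0.03889
[CO2*] = α₀ × DIC = 0.03889 × 9.12 = 0.355 mmol/kg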